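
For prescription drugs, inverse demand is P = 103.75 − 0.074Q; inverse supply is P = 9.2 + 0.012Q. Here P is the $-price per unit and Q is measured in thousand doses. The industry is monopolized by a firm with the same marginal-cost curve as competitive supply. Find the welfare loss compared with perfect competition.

$11117.78 thousand

Competitive equilibrium: 103.75 − 0.074Q = 9.2 + 0.012Q → Q* = 1099.4186, P* = 22.39302.
Marginal revenue: MR = 103.75 − 0.148Q. Set MR = MC: 103.75 − 0.148Q = 9.2 + 0.012Q → Q_m = 590.9375.
Price P_m = 103.75 − 0.074·590.9375 = 60.02063; MC(Q_m) = 9.2 + 0.012·590.9375 = 16.29125.
Competitive Q* = 1099.4186, so ΔQ = 508.4811; wedge = 60.02063 − 16.29125 = 43.72938.
DWL = ½ × 508.4811 × 43.72938 = $11117.78 thousand.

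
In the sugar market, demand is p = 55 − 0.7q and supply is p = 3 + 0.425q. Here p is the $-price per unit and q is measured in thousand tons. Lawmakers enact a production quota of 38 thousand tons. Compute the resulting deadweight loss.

$38.03 thousand

Competitive equilibrium: 55 − 0.7q = 3 + 0.425q → q* = 46.2222, p* = 22.6444.
At q = 38: demand price = 55 − 0.7·38 = 28.4; supply price = 3 + 0.425·38 = 19.15.
Δq = 46.2222 − 38 = 8.2222; wedge = 28.4 − 19.15 = 9.25.
Welfare loss = ½ × 8.2222 × 9.25 = $38.03 thousand.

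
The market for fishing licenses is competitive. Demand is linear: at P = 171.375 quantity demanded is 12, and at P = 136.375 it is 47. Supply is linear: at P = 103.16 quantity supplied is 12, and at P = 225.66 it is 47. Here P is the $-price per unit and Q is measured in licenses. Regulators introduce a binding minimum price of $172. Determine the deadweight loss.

Demand slope = (136.375 − 171.375)/(47 − 12) = −1, so P = 183.375 − Q.
Supply slope = (225.66 − 103.16)/(47 − 12) = 3.5, so P = 61.16 + 3.5Q.
Competitive equilibrium: 183.375 − Q = 61.16 + 3.5Q → Q* = 27.1589, P* = 156.2161.
At the floor P = 172, quantity demanded = (183.375 − 172)/1 = 11.375.
Sellers' marginal cost at Q' = 11.375: 61.16 + 3.5·11.375 = 100.9725.
ΔQ = 27.1589 − 11.375 = 15.7839; wedge = 172 − 100.9725 = 71.0275.
DWL = ½ × 15.7839 × 71.0275 = $560.55.

$560.55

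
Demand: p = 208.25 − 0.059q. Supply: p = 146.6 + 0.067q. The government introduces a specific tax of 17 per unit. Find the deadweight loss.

Competitive equilibrium: 208.25 − 0.059q = 146.6 + 0.067q → q* = 489.2857, p* = 179.3821.
With the tax, the buyer price exceeds the seller price by 17: (208.25 − 0.059q) − (146.6 + 0.067q) = 17 → q' = 354.3651.
Δq = 489.2857 − 354.3651 = 134.9206; the wedge equals the tax, 17.
The triangle = ½ × 134.9206 × 17 = 1146.83.

1146.83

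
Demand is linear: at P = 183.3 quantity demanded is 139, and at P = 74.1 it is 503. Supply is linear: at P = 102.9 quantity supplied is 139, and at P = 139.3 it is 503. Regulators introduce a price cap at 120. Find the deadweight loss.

180

Demand slope = (74.1 − 183.3)/(503 − 139) = −0.3, so P = 225 − 0.3Q.
Supply slope = (139.3 − 102.9)/(503 − 139) = 0.1, so P = 89 + 0.1Q.
Competitive equilibrium: 225 − 0.3Q = 89 + 0.1Q → Q* = 340, P* = 123.
At the ceiling P = 120, quantity supplied = (120 − 89)/0.1 = 310.
Willingness to pay at Q' = 310: 225 − 0.3·310 = 132.
ΔQ = 340 − 310 = 30; wedge = 132 − 120 = 12.
Deadweight loss = ½ × 30 × 12 = 180.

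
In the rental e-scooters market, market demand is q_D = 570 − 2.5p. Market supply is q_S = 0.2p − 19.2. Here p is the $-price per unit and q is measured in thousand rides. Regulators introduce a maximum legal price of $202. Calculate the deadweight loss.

$28.42 thousand

In inverse form: demand p = 228 − 0.4q, supply p = 96 + 5q.
Competitive equilibrium: 228 − 0.4q = 96 + 5q → q* = 24.4444, p* = 218.2222.
At the ceiling p = 202, quantity supplied = (202 − 96)/5 = 21.2.
Willingness to pay at q' = 21.2: 228 − 0.4·21.2 = 219.52.
Δq = 24.4444 − 21.2 = 3.2444; wedge = 219.52 − 202 = 17.52.
Deadweight loss = ½ × 3.2444 × 17.52 = $28.42 thousand.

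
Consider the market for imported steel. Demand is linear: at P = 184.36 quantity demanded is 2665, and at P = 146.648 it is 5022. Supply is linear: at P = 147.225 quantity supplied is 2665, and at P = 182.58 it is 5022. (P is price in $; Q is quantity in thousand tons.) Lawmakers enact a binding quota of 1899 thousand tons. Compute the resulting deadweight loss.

$59782.20 thousand

Demand slope = (146.648 − 184.36)/(5022 − 2665) = −0.016, so P = 227 − 0.016Q.
Supply slope = (182.58 − 147.225)/(5022 − 2665) = 0.015, so P = 107.25 + 0.015Q.
Competitive equilibrium: 227 − 0.016Q = 107.25 + 0.015Q → Q* = 3862.9032, P* = 165.1935.
At Q = 1899: demand price = 227 − 0.016·1899 = 196.616; supply price = 107.25 + 0.015·1899 = 135.735.
ΔQ = 3862.9032 − 1899 = 1963.9032; wedge = 196.616 − 135.735 = 60.881.
DWL = ½ × 1963.9032 × 60.881 = $59782.20 thousand.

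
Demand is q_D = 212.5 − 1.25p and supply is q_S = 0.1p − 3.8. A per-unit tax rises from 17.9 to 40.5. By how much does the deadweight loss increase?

61.10

In inverse form: demand p = 170 − 0.8q, supply p = 38 + 10q.
Competitive equilibrium: 170 − 0.8q = 38 + 10q → q* = 12.2222, p* = 160.2222.
For a per-unit tax t: Δq = t/10.8, so DWL = ½·t·(t/10.8) = t²/21.6.
At t = 17.9: DWL = 14.834. At t = 40.5: DWL = 75.938.
Increase = 75.938 − 14.834 = 61.10.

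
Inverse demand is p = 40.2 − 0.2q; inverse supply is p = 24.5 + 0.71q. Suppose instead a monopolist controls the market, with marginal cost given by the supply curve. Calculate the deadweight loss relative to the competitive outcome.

4.40

Competitive equilibrium: 40.2 − 0.2q = 24.5 + 0.71q → q* = 17.2527, p* = 36.7495.
Marginal revenue: MR = 40.2 − 0.4q. Set MR = MC: 40.2 − 0.4q = 24.5 + 0.71q → q_m = 14.1441.
Price p_m = 40.2 − 0.2·14.1441 = 37.3712; MC(q_m) = 24.5 + 0.71·14.1441 = 34.5423.
Competitive q* = 17.2527, so Δq = 3.1086; wedge = 37.3712 − 34.5423 = 2.8289.
The triangle = ½ × 3.1086 × 2.8289 = 4.40.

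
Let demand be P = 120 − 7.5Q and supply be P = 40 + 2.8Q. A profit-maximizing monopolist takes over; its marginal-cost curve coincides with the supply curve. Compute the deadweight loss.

Competitive equilibrium: 120 − 7.5Q = 40 + 2.8Q → Q* = 7.767, P* = 61.7476.
Marginal revenue: MR = 120 − 15Q. Set MR = MC: 120 − 15Q = 40 + 2.8Q → Q_m = 4.4944.
Price P_m = 120 − 7.5·4.4944 = 86.292; MC(Q_m) = 40 + 2.8·4.4944 = 52.5843.
Competitive Q* = 7.767, so ΔQ = 3.2726; wedge = 86.292 − 52.5843 = 33.7077.
Welfare loss = ½ × 3.2726 × 33.7077 = 55.16.

55.16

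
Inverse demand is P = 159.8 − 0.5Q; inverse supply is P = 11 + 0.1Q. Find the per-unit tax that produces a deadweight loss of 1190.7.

Competitive equilibrium: 159.8 − 0.5Q = 11 + 0.1Q → Q* = 248, P* = 35.8.
A tax t gives ΔQ = t/0.6 and wedge t, so DWL = t²/1.2.
t²/1.2 = 1190.7 → t² = 1428.84 → t = 37.8.

37.8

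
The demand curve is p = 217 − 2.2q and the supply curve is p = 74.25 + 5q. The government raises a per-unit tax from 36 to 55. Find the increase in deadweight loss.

Competitive equilibrium: 217 − 2.2q = 74.25 + 5q → q* = 19.8264, p* = 173.3819.
For a per-unit tax t: Δq = t/7.2, so DWL = ½·t·(t/7.2) = t²/14.4.
At t = 36: DWL = 90. At t = 55: DWL = 210.069.
Increase = 210.069 − 90 = 120.07.

120.07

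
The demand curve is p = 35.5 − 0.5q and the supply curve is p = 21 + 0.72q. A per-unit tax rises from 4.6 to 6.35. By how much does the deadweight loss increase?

Competitive equilibrium: 35.5 − 0.5q = 21 + 0.72q → q* = 11.8852, p* = 29.5574.
For a per-unit tax t: Δq = t/1.22, so DWL = ½·t·(t/1.22) = t²/2.44.
At t = 4.6: DWL = 8.672. At t = 6.35: DWL = 16.526.
Increase = 16.526 − 8.672 = 7.85.

7.85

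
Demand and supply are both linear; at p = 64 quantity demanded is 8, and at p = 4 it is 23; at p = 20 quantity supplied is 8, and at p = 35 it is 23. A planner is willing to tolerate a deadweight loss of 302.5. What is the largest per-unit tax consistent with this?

Demand slope = (4 − 64)/(23 − 8) = −4, so p = 96 − 4q.
Supply slope = (35 − 20)/(23 − 8) = 1, so p = 12 + q.
Competitive equilibrium: 96 − 4q = 12 + q → q* = 16.8, p* = 28.8.
A tax t gives Δq = t/5 and wedge t, so DWL = t²/10.
t²/10 = 302.5 → t² = 3025 → t = 55.

55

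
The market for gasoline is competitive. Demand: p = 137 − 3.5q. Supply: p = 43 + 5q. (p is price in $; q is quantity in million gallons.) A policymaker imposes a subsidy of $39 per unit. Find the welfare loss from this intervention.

$89.47 million

Competitive equilibrium: 137 − 3.5q = 43 + 5q → q* = 11.0588, p* = 98.2941.
The subsidy lowers effective supply by 39: p = 4 + 5q.
New quantity: 137 − 3.5q = 4 + 5q → q' = 15.6471.
Overproduction Δq = 15.6471 − 11.0588 = 4.5883; wedge = subsidy = 39.
Deadweight loss = ½ × 4.5883 × 39 = $89.47 million.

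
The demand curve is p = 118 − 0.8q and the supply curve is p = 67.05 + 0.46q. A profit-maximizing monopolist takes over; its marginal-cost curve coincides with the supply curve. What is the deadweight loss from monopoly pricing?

155.36

Competitive equilibrium: 118 − 0.8q = 67.05 + 0.46q → q* = 40.4365, p* = 85.6508.
Marginal revenue: MR = 118 − 1.6q. Set MR = MC: 118 − 1.6q = 67.05 + 0.46q → q_m = 24.733.
Price p_m = 118 − 0.8·24.733 = 98.2136; MC(q_m) = 67.05 + 0.46·24.733 = 78.4272.
Competitive q* = 40.4365, so Δq = 15.7035; wedge = 98.2136 − 78.4272 = 19.7864.
Deadweight loss = ½ × 15.7035 × 19.7864 = 155.36.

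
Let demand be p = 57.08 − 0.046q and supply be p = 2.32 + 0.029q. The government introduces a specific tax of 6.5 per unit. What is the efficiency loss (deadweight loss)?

281.67

Competitive equilibrium: 57.08 − 0.046q = 2.32 + 0.029q → q* = 730.1333, p* = 23.4939.
With the tax, the buyer price exceeds the seller price by 6.5: (57.08 − 0.046q) − (2.32 + 0.029q) = 6.5 → q' = 643.4667.
Δq = 730.1333 − 643.4667 = 86.6666; the wedge equals the tax, 6.5.
Welfare loss = ½ × 86.6666 × 6.5 = 281.67.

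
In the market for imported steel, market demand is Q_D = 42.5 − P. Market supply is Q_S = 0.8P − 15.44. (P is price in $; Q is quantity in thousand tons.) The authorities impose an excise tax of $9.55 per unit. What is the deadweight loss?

In inverse form: demand P = 42.5 − Q, supply P = 19.3 + 1.25Q.
Competitive equilibrium: 42.5 − Q = 19.3 + 1.25Q → Q* = 10.3111, P* = 32.1889.
With the tax, the buyer price exceeds the seller price by 9.55: (42.5 − Q) − (19.3 + 1.25Q) = 9.55 → Q' = 6.0667.
ΔQ = 10.3111 − 6.0667 = 4.2444; the wedge equals the tax, 9.55.
DWL = ½ × 4.2444 × 9.55 = $20.27 thousand.

$20.27 thousand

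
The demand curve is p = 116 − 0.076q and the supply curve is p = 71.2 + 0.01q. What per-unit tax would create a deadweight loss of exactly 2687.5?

Competitive equilibrium: 116 − 0.076q = 71.2 + 0.01q → q* = 520.9302, p* = 76.4093.
A tax t gives Δq = t/0.086 and wedge t, so DWL = t²/0.172.
t²/0.172 = 2687.5 → t² = 462.25 → t = 21.5.

21.5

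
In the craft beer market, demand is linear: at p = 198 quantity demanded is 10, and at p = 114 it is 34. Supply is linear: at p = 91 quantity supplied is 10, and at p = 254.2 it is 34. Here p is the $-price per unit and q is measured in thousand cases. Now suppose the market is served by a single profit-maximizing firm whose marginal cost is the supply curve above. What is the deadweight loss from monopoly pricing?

$137.70 thousand

Demand slope = (114 − 198)/(34 − 10) = −3.5, so p = 233 − 3.5q.
Supply slope = (254.2 − 91)/(34 − 10) = 6.8, so p = 23 + 6.8q.
Competitive equilibrium: 233 − 3.5q = 23 + 6.8q → q* = 20.3883, p* = 161.6408.
Marginal revenue: MR = 233 − 7q. Set MR = MC: 233 − 7q = 23 + 6.8q → q_m = 15.2174.
Price p_m = 233 − 3.5·15.2174 = 179.7391; MC(q_m) = 23 + 6.8·15.2174 = 126.4783.
Competitive q* = 20.3883, so Δq = 5.1709; wedge = 179.7391 − 126.4783 = 53.2608.
Welfare loss = ½ × 5.1709 × 53.2608 = $137.70 thousand.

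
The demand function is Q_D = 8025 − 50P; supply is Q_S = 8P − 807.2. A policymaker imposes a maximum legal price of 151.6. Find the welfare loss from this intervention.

In inverse form: demand P = 160.5 − 0.02Q, supply P = 100.9 + 0.125Q.
Competitive equilibrium: 160.5 − 0.02Q = 100.9 + 0.125Q → Q* = 411.0345, P* = 152.2793.
At the ceiling P = 151.6, quantity supplied = (151.6 − 100.9)/0.125 = 405.6.
Willingness to pay at Q' = 405.6: 160.5 − 0.02·405.6 = 152.388.
ΔQ = 411.0345 − 405.6 = 5.4345; wedge = 152.388 − 151.6 = 0.788.
The triangle = ½ × 5.4345 × 0.788 = 2.14.

2.14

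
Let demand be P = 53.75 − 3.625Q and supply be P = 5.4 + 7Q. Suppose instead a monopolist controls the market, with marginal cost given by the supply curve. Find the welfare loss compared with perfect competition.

7.12

Competitive equilibrium: 53.75 − 3.625Q = 5.4 + 7Q → Q* = 4.5506, P* = 37.2541.
Marginal revenue: MR = 53.75 − 7.25Q. Set MR = MC: 53.75 − 7.25Q = 5.4 + 7Q → Q_m = 3.393.
Price P_m = 53.75 − 3.625·3.393 = 41.4504; MC(Q_m) = 5.4 + 7·3.393 = 29.151.
Competitive Q* = 4.5506, so ΔQ = 1.1576; wedge = 41.4504 − 29.151 = 12.2994.
DWL = ½ × 1.1576 × 12.2994 = 7.12.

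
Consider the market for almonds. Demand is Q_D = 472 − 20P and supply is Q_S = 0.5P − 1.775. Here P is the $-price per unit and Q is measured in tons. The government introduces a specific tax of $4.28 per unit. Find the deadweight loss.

In inverse form: demand P = 23.6 − 0.05Q, supply P = 3.55 + 2Q.
Competitive equilibrium: 23.6 − 0.05Q = 3.55 + 2Q → Q* = 9.7805, P* = 23.111.
With the tax, the buyer price exceeds the seller price by 4.28: (23.6 − 0.05Q) − (3.55 + 2Q) = 4.28 → Q' = 7.6927.
ΔQ = 9.7805 − 7.6927 = 2.0878; the wedge equals the tax, 4.28.
Deadweight loss = ½ × 2.0878 × 4.28 = $4.47.

$4.47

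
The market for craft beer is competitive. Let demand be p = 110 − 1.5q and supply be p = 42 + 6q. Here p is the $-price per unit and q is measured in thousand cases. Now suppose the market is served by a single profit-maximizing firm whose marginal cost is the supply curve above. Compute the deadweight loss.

Competitive equilibrium: 110 − 1.5q = 42 + 6q → q* = 9.0667, p* = 96.4.
Marginal revenue: MR = 110 − 3q. Set MR = MC: 110 − 3q = 42 + 6q → q_m = 7.5556.
Price p_m = 110 − 1.5·7.5556 = 98.6666; MC(q_m) = 42 + 6·7.5556 = 87.3336.
Competitive q* = 9.0667, so Δq = 1.5111; wedge = 98.6666 − 87.3336 = 11.333.
Welfare loss = ½ × 1.5111 × 11.333 = $8.56 thousand.

$8.56 thousand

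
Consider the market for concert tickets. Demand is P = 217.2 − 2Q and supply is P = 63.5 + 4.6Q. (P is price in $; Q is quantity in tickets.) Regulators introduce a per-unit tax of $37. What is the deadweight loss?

$103.71

Competitive equilibrium: 217.2 − 2Q = 63.5 + 4.6Q → Q* = 23.2879, P* = 170.6242.
With the tax, the buyer price exceeds the seller price by 37: (217.2 − 2Q) − (63.5 + 4.6Q) = 37 → Q' = 17.6818.
ΔQ = 23.2879 − 17.6818 = 5.6061; the wedge equals the tax, 37.
Welfare loss = ½ × 5.6061 × 37 = $103.71.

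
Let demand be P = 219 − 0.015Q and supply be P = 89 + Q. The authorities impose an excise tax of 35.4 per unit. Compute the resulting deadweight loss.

Competitive equilibrium: 219 − 0.015Q = 89 + Q → Q* = 128.0788, P* = 217.0788.
With the tax, the buyer price exceeds the seller price by 35.4: (219 − 0.015Q) − (89 + Q) = 35.4 → Q' = 93.202.
ΔQ = 128.0788 − 93.202 = 34.8768; the wedge equals the tax, 35.4.
Welfare loss = ½ × 34.8768 × 35.4 = 617.32.

617.32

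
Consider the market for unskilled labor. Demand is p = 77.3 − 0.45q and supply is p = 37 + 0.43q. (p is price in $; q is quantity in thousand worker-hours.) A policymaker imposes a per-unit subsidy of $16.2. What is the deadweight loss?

Competitive equilibrium: 77.3 − 0.45q = 37 + 0.43q → q* = 45.7955, p* = 56.692.
The subsidy lowers effective supply by 16.2: p = 20.8 + 0.43q.
New quantity: 77.3 − 0.45q = 20.8 + 0.43q → q' = 64.2045.
Overproduction Δq = 64.2045 − 45.7955 = 18.409; wedge = subsidy = 16.2.
Welfare loss = ½ × 18.409 × 16.2 = $149.11 thousand.

$149.11 thousand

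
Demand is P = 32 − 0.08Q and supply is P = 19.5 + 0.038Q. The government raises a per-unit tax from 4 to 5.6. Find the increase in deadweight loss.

Competitive equilibrium: 32 − 0.08Q = 19.5 + 0.038Q → Q* = 105.9322, P* = 23.5254.
For a per-unit tax t: ΔQ = t/0.118, so DWL = ½·t·(t/0.118) = t²/0.236.
At t = 4: DWL = 67.797. At t = 5.6: DWL = 132.881.
Increase = 132.881 − 67.797 = 65.08.

65.08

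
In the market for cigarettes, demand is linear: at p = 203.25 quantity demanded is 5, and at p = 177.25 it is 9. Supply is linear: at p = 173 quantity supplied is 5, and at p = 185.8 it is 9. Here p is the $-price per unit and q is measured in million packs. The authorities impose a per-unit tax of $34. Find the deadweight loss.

$59.59 million

Demand slope = (177.25 − 203.25)/(9 − 5) = −6.5, so p = 235.75 − 6.5q.
Supply slope = (185.8 − 173)/(9 − 5) = 3.2, so p = 157 + 3.2q.
Competitive equilibrium: 235.75 − 6.5q = 157 + 3.2q → q* = 8.1186, p* = 182.9794.
With the tax, the buyer price exceeds the seller price by 34: (235.75 − 6.5q) − (157 + 3.2q) = 34 → q' = 4.6134.
Δq = 8.1186 − 4.6134 = 3.5052; the wedge equals the tax, 34.
Deadweight loss = ½ × 3.5052 × 34 = $59.59 million.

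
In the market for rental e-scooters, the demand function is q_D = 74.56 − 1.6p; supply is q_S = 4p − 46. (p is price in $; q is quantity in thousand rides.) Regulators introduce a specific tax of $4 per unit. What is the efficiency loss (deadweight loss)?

$9.14 thousand

In inverse form: demand p = 46.6 − 0.625q, supply p = 11.5 + 0.25q.
Competitive equilibrium: 46.6 − 0.625q = 11.5 + 0.25q → q* = 40.1143, p* = 21.5286.
With the tax, the buyer price exceeds the seller price by 4: (46.6 − 0.625q) − (11.5 + 0.25q) = 4 → q' = 35.5429.
Δq = 40.1143 − 35.5429 = 4.5714; the wedge equals the tax, 4.
DWL = ½ × 4.5714 × 4 = $9.14 thousand.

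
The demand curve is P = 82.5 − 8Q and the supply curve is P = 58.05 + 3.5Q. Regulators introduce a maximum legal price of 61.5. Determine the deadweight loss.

Competitive equilibrium: 82.5 − 8Q = 58.05 + 3.5Q → Q* = 2.1261, P* = 65.4913.
At the ceiling P = 61.5, quantity supplied = (61.5 − 58.05)/3.5 = 0.9857.
Willingness to pay at Q' = 0.9857: 82.5 − 8·0.9857 = 74.6144.
ΔQ = 2.1261 − 0.9857 = 1.1404; wedge = 74.6144 − 61.5 = 13.1144.
The triangle = ½ × 1.1404 × 13.1144 = 7.48.

7.48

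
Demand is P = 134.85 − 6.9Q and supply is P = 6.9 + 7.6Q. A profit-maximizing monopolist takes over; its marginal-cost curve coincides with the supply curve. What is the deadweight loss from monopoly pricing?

Competitive equilibrium: 134.85 − 6.9Q = 6.9 + 7.6Q → Q* = 8.8241, P* = 73.9634.
Marginal revenue: MR = 134.85 − 13.8Q. Set MR = MC: 134.85 − 13.8Q = 6.9 + 7.6Q → Q_m = 5.979.
Price P_m = 134.85 − 6.9·5.979 = 93.5949; MC(Q_m) = 6.9 + 7.6·5.979 = 52.3404.
Competitive Q* = 8.8241, so ΔQ = 2.8451; wedge = 93.5949 − 52.3404 = 41.2545.
The triangle = ½ × 2.8451 × 41.2545 = 58.69.

58.69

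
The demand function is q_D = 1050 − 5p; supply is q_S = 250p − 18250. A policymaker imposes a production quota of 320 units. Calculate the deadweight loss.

In inverse form: demand p = 210 − 0.2q, supply p = 73 + 0.004q.
Competitive equilibrium: 210 − 0.2q = 73 + 0.004q → q* = 671.5686, p* = 75.6863.
At q = 320: demand price = 210 − 0.2·320 = 146; supply price = 73 + 0.004·320 = 74.28.
Δq = 671.5686 − 320 = 351.5686; wedge = 146 − 74.28 = 71.72.
Welfare loss = ½ × 351.5686 × 71.72 = 12607.25.

12607.25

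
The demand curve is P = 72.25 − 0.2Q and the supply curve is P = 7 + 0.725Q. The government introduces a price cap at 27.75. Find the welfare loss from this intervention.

812.74

Competitive equilibrium: 72.25 − 0.2Q = 7 + 0.725Q → Q* = 70.5405, P* = 58.1419.
At the ceiling P = 27.75, quantity supplied = (27.75 − 7)/0.725 = 28.6207.
Willingness to pay at Q' = 28.6207: 72.25 − 0.2·28.6207 = 66.5259.
ΔQ = 70.5405 − 28.6207 = 41.9198; wedge = 66.5259 − 27.75 = 38.7759.
Deadweight loss = ½ × 41.9198 × 38.7759 = 812.74.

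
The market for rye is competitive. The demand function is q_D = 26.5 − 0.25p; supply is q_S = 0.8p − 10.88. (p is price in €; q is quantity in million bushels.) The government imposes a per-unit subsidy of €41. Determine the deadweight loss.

In inverse form: demand p = 106 − 4q, supply p = 13.6 + 1.25q.
Competitive equilibrium: 106 − 4q = 13.6 + 1.25q → q* = 17.6, p* = 35.6.
The subsidy lowers effective supply by 41: p = 1.25q − 27.4.
New quantity: 106 − 4q = 1.25q − 27.4 → q' = 25.40952.
Overproduction Δq = 25.40952 − 17.6 = 7.80952; wedge = subsidy = 41.
DWL = ½ × 7.80952 × 41 = €160.10 million.

€160.10 million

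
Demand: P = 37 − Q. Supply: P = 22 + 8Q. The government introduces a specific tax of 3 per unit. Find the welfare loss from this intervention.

Competitive equilibrium: 37 − Q = 22 + 8Q → Q* = 1.6667, P* = 35.3333.
With the tax, the buyer price exceeds the seller price by 3: (37 − Q) − (22 + 8Q) = 3 → Q' = 1.3333.
ΔQ = 1.6667 − 1.3333 = 0.3334; the wedge equals the tax, 3.
Welfare loss = ½ × 0.3334 × 3 = 0.50.

0.50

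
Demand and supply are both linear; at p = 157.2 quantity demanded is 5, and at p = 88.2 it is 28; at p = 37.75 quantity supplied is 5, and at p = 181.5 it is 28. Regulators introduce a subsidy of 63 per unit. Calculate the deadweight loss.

Demand slope = (88.2 − 157.2)/(28 − 5) = −3, so p = 172.2 − 3q.
Supply slope = (181.5 − 37.75)/(28 − 5) = 6.25, so p = 6.5 + 6.25q.
Competitive equilibrium: 172.2 − 3q = 6.5 + 6.25q → q* = 17.9135, p* = 118.4595.
The subsidy lowers effective supply by 63: p = 6.25q − 56.5.
New quantity: 172.2 − 3q = 6.25q − 56.5 → q' = 24.7243.
Overproduction Δq = 24.7243 − 17.9135 = 6.8108; wedge = subsidy = 63.
Deadweight loss = ½ × 6.8108 × 63 = 214.54.

214.54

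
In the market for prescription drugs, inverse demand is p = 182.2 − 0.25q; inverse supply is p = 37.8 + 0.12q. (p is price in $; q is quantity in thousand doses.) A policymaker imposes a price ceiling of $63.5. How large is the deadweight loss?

$5737.31 thousand

Competitive equilibrium: 182.2 − 0.25q = 37.8 + 0.12q → q* = 390.2703, p* = 84.6324.
At the ceiling p = 63.5, quantity supplied = (63.5 − 37.8)/0.12 = 214.1667.
Willingness to pay at q' = 214.1667: 182.2 − 0.25·214.1667 = 128.6583.
Δq = 390.2703 − 214.1667 = 176.1036; wedge = 128.6583 − 63.5 = 65.1583.
Deadweight loss = ½ × 176.1036 × 65.1583 = $5737.31 thousand.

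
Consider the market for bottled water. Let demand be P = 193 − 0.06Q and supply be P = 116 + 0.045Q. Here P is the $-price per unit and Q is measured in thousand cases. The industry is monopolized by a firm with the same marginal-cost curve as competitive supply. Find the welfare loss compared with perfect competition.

$3733.33 thousand

Competitive equilibrium: 193 − 0.06Q = 116 + 0.045Q → Q* = 733.3333, P* = 149.
Marginal revenue: MR = 193 − 0.12Q. Set MR = MC: 193 − 0.12Q = 116 + 0.045Q → Q_m = 466.6667.
Price P_m = 193 − 0.06·466.6667 = 165; MC(Q_m) = 116 + 0.045·466.6667 = 137.
Competitive Q* = 733.3333, so ΔQ = 266.6666; wedge = 165 − 137 = 28.
DWL = ½ × 266.6666 × 28 = $3733.33 thousand.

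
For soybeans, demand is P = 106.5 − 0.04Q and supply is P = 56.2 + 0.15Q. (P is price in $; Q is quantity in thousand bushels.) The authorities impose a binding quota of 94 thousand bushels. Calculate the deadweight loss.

Competitive equilibrium: 106.5 − 0.04Q = 56.2 + 0.15Q → Q* = 264.7368, P* = 95.9105.
At Q = 94: demand price = 106.5 − 0.04·94 = 102.74; supply price = 56.2 + 0.15·94 = 70.3.
ΔQ = 264.7368 − 94 = 170.7368; wedge = 102.74 − 70.3 = 32.44.
DWL = ½ × 170.7368 × 32.44 = $2769.35 thousand.

$2769.35 thousand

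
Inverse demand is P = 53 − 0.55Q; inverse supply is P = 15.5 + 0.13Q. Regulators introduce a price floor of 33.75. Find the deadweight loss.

138.01

Competitive equilibrium: 53 − 0.55Q = 15.5 + 0.13Q → Q* = 55.1471, P* = 22.6691.
At the floor P = 33.75, quantity demanded = (53 − 33.75)/0.55 = 35.
Sellers' marginal cost at Q' = 35: 15.5 + 0.13·35 = 20.05.
ΔQ = 55.1471 − 35 = 20.1471; wedge = 33.75 − 20.05 = 13.7.
Welfare loss = ½ × 20.1471 × 13.7 = 138.01.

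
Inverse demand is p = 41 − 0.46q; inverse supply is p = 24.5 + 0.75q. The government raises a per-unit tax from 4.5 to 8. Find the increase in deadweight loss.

18.08

Competitive equilibrium: 41 − 0.46q = 24.5 + 0.75q → q* = 13.6364, p* = 34.7273.
For a per-unit tax t: Δq = t/1.21, so DWL = ½·t·(t/1.21) = t²/2.42.
At t = 4.5: DWL = 8.368. At t = 8: DWL = 26.446.
Increase = 26.446 − 8.368 = 18.08.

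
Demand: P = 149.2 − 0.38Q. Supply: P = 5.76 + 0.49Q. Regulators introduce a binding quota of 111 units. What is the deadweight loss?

Competitive equilibrium: 149.2 − 0.38Q = 5.76 + 0.49Q → Q* = 164.8736, P* = 86.548.
At Q = 111: demand price = 149.2 − 0.38·111 = 107.02; supply price = 5.76 + 0.49·111 = 60.15.
ΔQ = 164.8736 − 111 = 53.8736; wedge = 107.02 − 60.15 = 46.87.
DWL = ½ × 53.8736 × 46.87 = 1262.53.

1262.53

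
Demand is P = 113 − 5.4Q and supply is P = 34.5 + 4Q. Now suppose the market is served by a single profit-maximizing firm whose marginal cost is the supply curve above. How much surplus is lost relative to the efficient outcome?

43.64

Competitive equilibrium: 113 − 5.4Q = 34.5 + 4Q → Q* = 8.3511, P* = 67.9043.
Marginal revenue: MR = 113 − 10.8Q. Set MR = MC: 113 − 10.8Q = 34.5 + 4Q → Q_m = 5.3041.
Price P_m = 113 − 5.4·5.3041 = 84.3579; MC(Q_m) = 34.5 + 4·5.3041 = 55.7164.
Competitive Q* = 8.3511, so ΔQ = 3.047; wedge = 84.3579 − 55.7164 = 28.6415.
DWL = ½ × 3.047 × 28.6415 = 43.64.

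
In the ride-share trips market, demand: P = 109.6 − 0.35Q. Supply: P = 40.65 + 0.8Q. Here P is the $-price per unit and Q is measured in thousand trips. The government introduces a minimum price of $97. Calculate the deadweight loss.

$330 thousand

Competitive equilibrium: 109.6 − 0.35Q = 40.65 + 0.8Q → Q* = 59.9565, P* = 88.6152.
At the floor P = 97, quantity demanded = (109.6 − 97)/0.35 = 36.
Sellers' marginal cost at Q' = 36: 40.65 + 0.8·36 = 69.45.
ΔQ = 59.9565 − 36 = 23.9565; wedge = 97 − 69.45 = 27.55.
DWL = ½ × 23.9565 × 27.55 = $330 thousand.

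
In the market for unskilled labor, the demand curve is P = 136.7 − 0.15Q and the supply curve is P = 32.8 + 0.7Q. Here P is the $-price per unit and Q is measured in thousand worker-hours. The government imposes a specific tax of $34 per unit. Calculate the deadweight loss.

$680 thousand

Competitive equilibrium: 136.7 − 0.15Q = 32.8 + 0.7Q → Q* = 122.2353, P* = 118.3647.
With the tax, the buyer price exceeds the seller price by 34: (136.7 − 0.15Q) − (32.8 + 0.7Q) = 34 → Q' = 82.2353.
ΔQ = 122.2353 − 82.2353 = 40; the wedge equals the tax, 34.
Deadweight loss = ½ × 40 × 34 = $680 thousand.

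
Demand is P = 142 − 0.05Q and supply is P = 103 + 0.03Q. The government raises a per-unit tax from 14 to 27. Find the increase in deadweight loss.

Competitive equilibrium: 142 − 0.05Q = 103 + 0.03Q → Q* = 487.5, P* = 117.625.
For a per-unit tax t: ΔQ = t/0.08, so DWL = ½·t·(t/0.08) = t²/0.16.
At t = 14: DWL = 1225. At t = 27: DWL = 4556.25.
Increase = 4556.25 − 1225 = 3331.25.

3331.25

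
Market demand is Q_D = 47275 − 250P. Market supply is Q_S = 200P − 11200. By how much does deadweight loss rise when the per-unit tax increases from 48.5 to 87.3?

In inverse form: demand P = 189.1 − 0.004Q, supply P = 56 + 0.005Q.
Competitive equilibrium: 189.1 − 0.004Q = 56 + 0.005Q → Q* = 14788.8889, P* = 129.9444.
For a per-unit tax t: ΔQ = t/0.009, so DWL = ½·t·(t/0.009) = t²/0.018.
At t = 48.5: DWL = 130680.556. At t = 87.3: DWL = 423405.
Increase = 423405 − 130680.556 = 292724.44.

292724.44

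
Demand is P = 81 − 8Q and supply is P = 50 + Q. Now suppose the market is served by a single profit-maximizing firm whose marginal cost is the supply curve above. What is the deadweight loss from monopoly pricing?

Competitive equilibrium: 81 − 8Q = 50 + Q → Q* = 3.4444, P* = 53.4444.
Marginal revenue: MR = 81 − 16Q. Set MR = MC: 81 − 16Q = 50 + Q → Q_m = 1.8235.
Price P_m = 81 − 8·1.8235 = 66.412; MC(Q_m) = 50 + 1·1.8235 = 51.8235.
Competitive Q* = 3.4444, so ΔQ = 1.6209; wedge = 66.412 − 51.8235 = 14.5885.
The triangle = ½ × 1.6209 × 14.5885 = 11.82.

11.82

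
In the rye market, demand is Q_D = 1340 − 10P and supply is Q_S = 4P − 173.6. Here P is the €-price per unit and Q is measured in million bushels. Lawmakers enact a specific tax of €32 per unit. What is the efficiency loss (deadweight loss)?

In inverse form: demand P = 134 − 0.1Q, supply P = 43.4 + 0.25Q.
Competitive equilibrium: 134 − 0.1Q = 43.4 + 0.25Q → Q* = 258.8571, P* = 108.1143.
With the tax, the buyer price exceeds the seller price by 32: (134 − 0.1Q) − (43.4 + 0.25Q) = 32 → Q' = 167.4286.
ΔQ = 258.8571 − 167.4286 = 91.4285; the wedge equals the tax, 32.
Welfare loss = ½ × 91.4285 × 32 = €1462.86 million.

€1462.86 million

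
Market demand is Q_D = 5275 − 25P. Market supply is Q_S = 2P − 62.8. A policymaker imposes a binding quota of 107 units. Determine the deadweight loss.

13740.84

In inverse form: demand P = 211 − 0.04Q, supply P = 31.4 + 0.5Q.
Competitive equilibrium: 211 − 0.04Q = 31.4 + 0.5Q → Q* = 332.59259, P* = 197.6963.
At Q = 107: demand price = 211 − 0.04·107 = 206.72; supply price = 31.4 + 0.5·107 = 84.9.
ΔQ = 332.59259 − 107 = 225.59259; wedge = 206.72 − 84.9 = 121.82.
Deadweight loss = ½ × 225.59259 × 121.82 = 13740.84.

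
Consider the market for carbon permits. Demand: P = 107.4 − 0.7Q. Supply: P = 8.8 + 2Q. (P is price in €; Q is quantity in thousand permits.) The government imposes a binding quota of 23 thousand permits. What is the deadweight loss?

€246.71 thousand

Competitive equilibrium: 107.4 − 0.7Q = 8.8 + 2Q → Q* = 36.5185, P* = 81.837.
At Q = 23: demand price = 107.4 − 0.7·23 = 91.3; supply price = 8.8 + 2·23 = 54.8.
ΔQ = 36.5185 − 23 = 13.5185; wedge = 91.3 − 54.8 = 36.5.
The triangle = ½ × 13.5185 × 36.5 = €246.71 thousand.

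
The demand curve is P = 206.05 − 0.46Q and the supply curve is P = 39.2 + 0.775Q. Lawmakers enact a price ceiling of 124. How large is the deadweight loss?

Competitive equilibrium: 206.05 − 0.46Q = 39.2 + 0.775Q → Q* = 135.1012, P* = 143.9034.
At the ceiling P = 124, quantity supplied = (124 − 39.2)/0.775 = 109.4194.
Willingness to pay at Q' = 109.4194: 206.05 − 0.46·109.4194 = 155.7171.
ΔQ = 135.1012 − 109.4194 = 25.6818; wedge = 155.7171 − 124 = 31.7171.
Welfare loss = ½ × 25.6818 × 31.7171 = 407.28.

407.28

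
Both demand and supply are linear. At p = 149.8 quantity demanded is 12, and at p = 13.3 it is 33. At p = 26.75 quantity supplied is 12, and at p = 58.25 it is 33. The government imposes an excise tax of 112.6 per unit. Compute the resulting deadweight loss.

Demand slope = (13.3 − 149.8)/(33 − 12) = −6.5, so p = 227.8 − 6.5q.
Supply slope = (58.25 − 26.75)/(33 − 12) = 1.5, so p = 8.75 + 1.5q.
Competitive equilibrium: 227.8 − 6.5q = 8.75 + 1.5q → q* = 27.3813, p* = 49.8219.
With the tax, the buyer price exceeds the seller price by 112.6: (227.8 − 6.5q) − (8.75 + 1.5q) = 112.6 → q' = 13.3063.
Δq = 27.3813 − 13.3063 = 14.075; the wedge equals the tax, 112.6.
Welfare loss = ½ × 14.075 × 112.6 = 792.42.

792.42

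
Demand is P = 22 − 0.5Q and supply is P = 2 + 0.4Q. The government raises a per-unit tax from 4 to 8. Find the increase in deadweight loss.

Competitive equilibrium: 22 − 0.5Q = 2 + 0.4Q → Q* = 22.2222, P* = 10.8889.
For a per-unit tax t: ΔQ = t/0.9, so DWL = ½·t·(t/0.9) = t²/1.8.
At t = 4: DWL = 8.889. At t = 8: DWL = 35.556.
Increase = 35.556 − 8.889 = 26.67.

26.67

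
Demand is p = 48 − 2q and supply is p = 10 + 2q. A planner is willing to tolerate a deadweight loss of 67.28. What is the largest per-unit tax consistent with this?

Competitive equilibrium: 48 − 2q = 10 + 2q → q* = 9.5, p* = 29.
A tax t gives Δq = t/4 and wedge t, so DWL = t²/8.
t²/8 = 67.28 → t² = 538.24 → t = 23.2.

23.2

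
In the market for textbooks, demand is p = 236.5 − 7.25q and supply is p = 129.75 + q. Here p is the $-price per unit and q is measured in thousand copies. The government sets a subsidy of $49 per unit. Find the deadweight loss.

Competitive equilibrium: 236.5 − 7.25q = 129.75 + q → q* = 12.9394, p* = 142.6894.
The subsidy lowers effective supply by 49: p = 80.75 + q.
New quantity: 236.5 − 7.25q = 80.75 + q → q' = 18.8788.
Overproduction Δq = 18.8788 − 12.9394 = 5.9394; wedge = subsidy = 49.
Deadweight loss = ½ × 5.9394 × 49 = $145.52 thousand.

$145.52 thousand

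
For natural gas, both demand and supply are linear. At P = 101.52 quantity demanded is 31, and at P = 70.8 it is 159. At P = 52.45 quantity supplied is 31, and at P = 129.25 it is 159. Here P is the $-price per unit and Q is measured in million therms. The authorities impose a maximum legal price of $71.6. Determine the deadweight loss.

Demand slope = (70.8 − 101.52)/(159 − 31) = −0.24, so P = 108.96 − 0.24Q.
Supply slope = (129.25 − 52.45)/(159 − 31) = 0.6, so P = 33.85 + 0.6Q.
Competitive equilibrium: 108.96 − 0.24Q = 33.85 + 0.6Q → Q* = 89.4167, P* = 87.5.
At the ceiling P = 71.6, quantity supplied = (71.6 − 33.85)/0.6 = 62.9167.
Willingness to pay at Q' = 62.9167: 108.96 − 0.24·62.9167 = 93.86.
ΔQ = 89.4167 − 62.9167 = 26.5; wedge = 93.86 − 71.6 = 22.26.
The triangle = ½ × 26.5 × 22.26 = $294.945 million.

$294.945 million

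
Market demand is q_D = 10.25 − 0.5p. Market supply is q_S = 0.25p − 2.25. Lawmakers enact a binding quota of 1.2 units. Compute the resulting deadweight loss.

1.54

In inverse form: demand p = 20.5 − 2q, supply p = 9 + 4q.
Competitive equilibrium: 20.5 − 2q = 9 + 4q → q* = 1.9167, p* = 16.6667.
At q = 1.2: demand price = 20.5 − 2·1.2 = 18.1; supply price = 9 + 4·1.2 = 13.8.
Δq = 1.9167 − 1.2 = 0.7167; wedge = 18.1 − 13.8 = 4.3.
The triangle = ½ × 0.7167 × 4.3 = 1.54.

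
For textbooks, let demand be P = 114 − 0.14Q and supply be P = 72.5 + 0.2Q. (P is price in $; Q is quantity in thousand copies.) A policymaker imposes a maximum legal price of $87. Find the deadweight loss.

$417.53 thousand

Competitive equilibrium: 114 − 0.14Q = 72.5 + 0.2Q → Q* = 122.0588, P* = 96.9118.
At the ceiling P = 87, quantity supplied = (87 − 72.5)/0.2 = 72.5.
Willingness to pay at Q' = 72.5: 114 − 0.14·72.5 = 103.85.
ΔQ = 122.0588 − 72.5 = 49.5588; wedge = 103.85 − 87 = 16.85.
The triangle = ½ × 49.5588 × 16.85 = $417.53 thousand.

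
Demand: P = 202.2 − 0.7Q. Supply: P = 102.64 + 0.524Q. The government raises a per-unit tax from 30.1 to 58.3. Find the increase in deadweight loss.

Competitive equilibrium: 202.2 − 0.7Q = 102.64 + 0.524Q → Q* = 81.3399, P* = 145.2621.
For a per-unit tax t: ΔQ = t/1.224, so DWL = ½·t·(t/1.224) = t²/2.448.
At t = 30.1: DWL = 370.102. At t = 58.3: DWL = 1388.435.
Increase = 1388.435 − 370.102 = 1018.33.

1018.33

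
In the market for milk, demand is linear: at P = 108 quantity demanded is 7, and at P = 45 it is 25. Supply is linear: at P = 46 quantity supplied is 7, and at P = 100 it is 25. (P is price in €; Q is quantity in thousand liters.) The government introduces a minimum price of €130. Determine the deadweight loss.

Demand slope = (45 − 108)/(25 − 7) = −3.5, so P = 132.5 − 3.5Q.
Supply slope = (100 − 46)/(25 − 7) = 3, so P = 25 + 3Q.
Competitive equilibrium: 132.5 − 3.5Q = 25 + 3Q → Q* = 16.53846, P* = 74.61538.
At the floor P = 130, quantity demanded = (132.5 − 130)/3.5 = 0.71429.
Sellers' marginal cost at Q' = 0.71429: 25 + 3·0.71429 = 27.14287.
ΔQ = 16.53846 − 0.71429 = 15.82417; wedge = 130 − 27.14287 = 102.85713.
Deadweight loss = ½ × 15.82417 × 102.85713 = €813.81 thousand.

€813.81 thousand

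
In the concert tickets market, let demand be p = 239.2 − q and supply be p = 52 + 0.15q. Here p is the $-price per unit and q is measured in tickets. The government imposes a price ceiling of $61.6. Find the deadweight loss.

$5610.85

Competitive equilibrium: 239.2 − q = 52 + 0.15q → q* = 162.7826, p* = 76.4174.
At the ceiling p = 61.6, quantity supplied = (61.6 − 52)/0.15 = 64.
Willingness to pay at q' = 64: 239.2 − 1·64 = 175.2.
Δq = 162.7826 − 64 = 98.7826; wedge = 175.2 − 61.6 = 113.6.
The triangle = ½ × 98.7826 × 113.6 = $5610.85.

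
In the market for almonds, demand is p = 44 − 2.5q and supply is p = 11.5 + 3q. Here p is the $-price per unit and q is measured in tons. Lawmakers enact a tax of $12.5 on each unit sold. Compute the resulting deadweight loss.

Competitive equilibrium: 44 − 2.5q = 11.5 + 3q → q* = 5.9091, p* = 29.2273.
With the tax, the buyer price exceeds the seller price by 12.5: (44 − 2.5q) − (11.5 + 3q) = 12.5 → q' = 3.6364.
Δq = 5.9091 − 3.6364 = 2.2727; the wedge equals the tax, 12.5.
DWL = ½ × 2.2727 × 12.5 = $14.20.

$14.20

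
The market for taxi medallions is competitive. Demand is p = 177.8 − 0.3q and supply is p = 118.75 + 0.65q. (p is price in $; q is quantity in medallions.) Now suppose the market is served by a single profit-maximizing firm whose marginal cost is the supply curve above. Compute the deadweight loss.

$105.71

Competitive equilibrium: 177.8 − 0.3q = 118.75 + 0.65q → q* = 62.1579, p* = 159.1526.
Marginal revenue: MR = 177.8 − 0.6q. Set MR = MC: 177.8 − 0.6q = 118.75 + 0.65q → q_m = 47.24.
Price p_m = 177.8 − 0.3·47.24 = 163.628; MC(q_m) = 118.75 + 0.65·47.24 = 149.456.
Competitive q* = 62.1579, so Δq = 14.9179; wedge = 163.628 − 149.456 = 14.172.
The triangle = ½ × 14.9179 × 14.172 = $105.71.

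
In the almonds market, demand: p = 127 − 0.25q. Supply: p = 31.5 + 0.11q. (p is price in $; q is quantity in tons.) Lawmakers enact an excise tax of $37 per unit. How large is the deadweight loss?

Competitive equilibrium: 127 − 0.25q = 31.5 + 0.11q → q* = 265.2778, p* = 60.6806.
With the tax, the buyer price exceeds the seller price by 37: (127 − 0.25q) − (31.5 + 0.11q) = 37 → q' = 162.5.
Δq = 265.2778 − 162.5 = 102.7778; the wedge equals the tax, 37.
Welfare loss = ½ × 102.7778 × 37 = $1901.39.

$1901.39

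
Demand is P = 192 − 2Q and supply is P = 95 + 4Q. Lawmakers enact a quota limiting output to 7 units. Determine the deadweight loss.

Competitive equilibrium: 192 − 2Q = 95 + 4Q → Q* = 16.1667, P* = 159.6667.
At Q = 7: demand price = 192 − 2·7 = 178; supply price = 95 + 4·7 = 123.
ΔQ = 16.1667 − 7 = 9.1667; wedge = 178 − 123 = 55.
Deadweight loss = ½ × 9.1667 × 55 = 252.08.

252.08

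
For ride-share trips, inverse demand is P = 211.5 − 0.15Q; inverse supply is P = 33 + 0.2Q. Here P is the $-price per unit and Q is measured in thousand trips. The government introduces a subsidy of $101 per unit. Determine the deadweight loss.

Competitive equilibrium: 211.5 − 0.15Q = 33 + 0.2Q → Q* = 510, P* = 135.
The subsidy lowers effective supply by 101: P = 0.2Q − 68.
New quantity: 211.5 − 0.15Q = 0.2Q − 68 → Q' = 798.5714.
Overproduction ΔQ = 798.5714 − 510 = 288.5714; wedge = subsidy = 101.
Welfare loss = ½ × 288.5714 × 101 = $14572.86 thousand.

$14572.86 thousand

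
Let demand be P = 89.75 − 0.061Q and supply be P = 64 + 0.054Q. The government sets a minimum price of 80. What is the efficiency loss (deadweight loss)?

Competitive equilibrium: 89.75 − 0.061Q = 64 + 0.054Q → Q* = 223.913, P* = 76.0913.
At the floor P = 80, quantity demanded = (89.75 − 80)/0.061 = 159.8361.
Sellers' marginal cost at Q' = 159.8361: 64 + 0.054·159.8361 = 72.6311.
ΔQ = 223.913 − 159.8361 = 64.0769; wedge = 80 − 72.6311 = 7.3689.
Deadweight loss = ½ × 64.0769 × 7.3689 = 236.09.

236.09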